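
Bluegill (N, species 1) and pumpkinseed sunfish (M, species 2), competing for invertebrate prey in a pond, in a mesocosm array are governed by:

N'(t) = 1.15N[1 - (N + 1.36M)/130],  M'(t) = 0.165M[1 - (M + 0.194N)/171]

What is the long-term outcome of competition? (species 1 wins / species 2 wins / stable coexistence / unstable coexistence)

species 2 excludes species 1

Compare the nullcline intercepts: K1/α12 = 130/1.36 = 95.6 < K2 = 171; K2/α21 = 171/0.194 = 881 > K1 = 130.
Since the inequalities point opposite ways, species 2 can invade but species 1 cannot.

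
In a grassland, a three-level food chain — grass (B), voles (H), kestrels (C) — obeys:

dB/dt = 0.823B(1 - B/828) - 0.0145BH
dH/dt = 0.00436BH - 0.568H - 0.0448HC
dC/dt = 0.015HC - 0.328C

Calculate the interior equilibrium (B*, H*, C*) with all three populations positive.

B* ≈ 509, H* ≈ 21.9, C* ≈ 36.9

From dC/dt = 0: 0.015H* = 0.328, so H* = 21.9.
From dB/dt = 0: 0.823(1 - B*/828) = 0.0145·21.9, giving B* = 828·(1 - 0.385) = 509.
From dH/dt = 0: 0.00436·509 - 0.568 = 0.0448C*, so C* = 1.65/0.0448 = 36.9.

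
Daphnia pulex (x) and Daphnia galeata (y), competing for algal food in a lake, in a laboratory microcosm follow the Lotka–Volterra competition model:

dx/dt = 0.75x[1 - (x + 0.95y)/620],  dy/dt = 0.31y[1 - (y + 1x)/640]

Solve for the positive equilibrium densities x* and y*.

Setting both brackets to zero gives the nullclines x + 0.95y = 620 and 1x + y = 640.
Substituting y = 640 - 1x into the first: x(1 - 0.95·1) = 620 - 0.95·640.
So x* = 12/0.05 = 240, and then y* = 640 - 1·240 = 400.

x* ≈ 240, y* ≈ 400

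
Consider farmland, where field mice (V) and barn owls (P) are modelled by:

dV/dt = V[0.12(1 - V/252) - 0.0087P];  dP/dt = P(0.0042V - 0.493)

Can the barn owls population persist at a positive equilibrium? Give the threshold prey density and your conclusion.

Threshold V = 117; K > 117, so yes, the predator persists.

The predator equation gives dP/dt > 0 only when V > 0.493/0.0042 = 117.
Without the predator, V → K = 252. Since 252 > 117, the predator can invade and persist.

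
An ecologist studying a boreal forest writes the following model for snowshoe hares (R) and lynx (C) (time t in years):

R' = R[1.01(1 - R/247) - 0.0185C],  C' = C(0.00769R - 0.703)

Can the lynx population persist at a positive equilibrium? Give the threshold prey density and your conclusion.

The predator equation gives dC/dt > 0 only when R > 0.703/0.00769 = 91.4.
Without the predator, R → K = 247. Since 247 > 91.4, the predator can invade and persist.

Threshold R = 91.4; K > 91.4, so yes, the predator persists.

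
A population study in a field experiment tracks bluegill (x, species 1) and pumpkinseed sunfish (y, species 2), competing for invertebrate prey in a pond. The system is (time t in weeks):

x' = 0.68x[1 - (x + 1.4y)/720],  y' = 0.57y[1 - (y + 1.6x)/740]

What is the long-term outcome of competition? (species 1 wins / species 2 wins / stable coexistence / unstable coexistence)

Compare the nullcline intercepts: K1/α12 = 720/1.4 = 514 < K2 = 740; K2/α21 = 740/1.6 = 462 < K1 = 720.
Since both are reversed, neither can invade when rare; the interior point is a saddle.

unstable coexistence (outcome depends on initial conditions)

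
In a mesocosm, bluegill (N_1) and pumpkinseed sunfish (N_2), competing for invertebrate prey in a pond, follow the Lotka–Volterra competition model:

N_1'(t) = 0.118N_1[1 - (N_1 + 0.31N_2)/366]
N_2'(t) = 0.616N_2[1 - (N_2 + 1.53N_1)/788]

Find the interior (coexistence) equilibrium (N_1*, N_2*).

Setting both brackets to zero gives the nullclines N_1 + 0.31N_2 = 366 and 1.53N_1 + N_2 = 788.
Substituting N_2 = 788 - 1.53N_1 into the first: N_1(1 - 0.31·1.53) = 366 - 0.31·788.
So N_1* = 122/0.526 = 232, and then N_2* = 788 - 1.53·232 = 434.

N_1* ≈ 232, N_2* ≈ 434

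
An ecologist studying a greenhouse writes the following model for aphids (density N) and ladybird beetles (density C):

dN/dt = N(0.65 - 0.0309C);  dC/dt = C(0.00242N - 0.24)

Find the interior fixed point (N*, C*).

N* ≈ 99.2, C* ≈ 21

Set dC/dt = 0 with C > 0: 0.00242N - 0.24 = 0, so N* = 0.24/0.00242 = 99.2.
Set dN/dt = 0 with N > 0: 0.65 - 0.0309C = 0, so C* = 0.65/0.0309 = 21.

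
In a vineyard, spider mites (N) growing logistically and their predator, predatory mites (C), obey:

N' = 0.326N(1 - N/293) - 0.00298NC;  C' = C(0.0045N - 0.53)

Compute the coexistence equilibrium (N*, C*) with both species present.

From dC/dt = 0 with C > 0: 0.0045N* = 0.53, so N* = 118.
Substitute into dN/dt = 0: 0.326(1 - 118/293) = 0.00298C*.
The bracket is 0.598, giving C* = 0.195/0.00298 = 65.4.

N* ≈ 118, C* ≈ 65.4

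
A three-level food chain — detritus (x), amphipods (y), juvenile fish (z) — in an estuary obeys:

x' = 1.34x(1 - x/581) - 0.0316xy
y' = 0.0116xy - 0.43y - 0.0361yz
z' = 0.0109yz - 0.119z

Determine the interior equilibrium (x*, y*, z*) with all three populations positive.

From dz/dt = 0: 0.0109y* = 0.119, so y* = 10.9.
From dx/dt = 0: 1.34(1 - x*/581) = 0.0316·10.9, giving x* = 581·(1 - 0.257) = 431.
From dy/dt = 0: 0.0116·431 - 0.43 = 0.0361z*, so z* = 4.57/0.0361 = 127.

x* ≈ 431, y* ≈ 10.9, z* ≈ 127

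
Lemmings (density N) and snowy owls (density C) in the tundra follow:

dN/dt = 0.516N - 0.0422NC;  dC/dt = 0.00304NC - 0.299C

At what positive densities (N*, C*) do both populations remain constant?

Set dC/dt = 0 with C > 0: 0.00304N - 0.299 = 0, so N* = 0.299/0.00304 = 98.4.
Set dN/dt = 0 with N > 0: 0.516 - 0.0422C = 0, so C* = 0.516/0.0422 = 12.2.

N* ≈ 98.4, C* ≈ 12.2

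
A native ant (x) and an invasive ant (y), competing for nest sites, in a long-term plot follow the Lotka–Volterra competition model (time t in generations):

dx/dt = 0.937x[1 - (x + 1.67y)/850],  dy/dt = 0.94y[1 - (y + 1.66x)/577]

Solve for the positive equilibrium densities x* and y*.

Setting both brackets to zero gives the nullclines x + 1.67y = 850 and 1.66x + y = 577.
Substituting y = 577 - 1.66x into the first: x(1 - 1.67·1.66) = 850 - 1.67·577.
So x* = -114/-1.77 = 64.1, and then y* = 577 - 1.66·64.1 = 471.

x* ≈ 64.1, y* ≈ 471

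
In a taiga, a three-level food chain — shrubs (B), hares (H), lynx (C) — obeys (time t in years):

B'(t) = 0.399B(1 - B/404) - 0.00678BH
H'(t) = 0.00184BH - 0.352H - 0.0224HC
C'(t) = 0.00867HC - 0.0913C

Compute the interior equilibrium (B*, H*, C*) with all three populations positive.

From dC/dt = 0: 0.00867H* = 0.0913, so H* = 10.5.
From dB/dt = 0: 0.399(1 - B*/404) = 0.00678·10.5, giving B* = 404·(1 - 0.179) = 332.
From dH/dt = 0: 0.00184·332 - 0.352 = 0.0224C*, so C* = 0.258/0.0224 = 11.5.

B* ≈ 332, H* ≈ 10.5, C* ≈ 11.5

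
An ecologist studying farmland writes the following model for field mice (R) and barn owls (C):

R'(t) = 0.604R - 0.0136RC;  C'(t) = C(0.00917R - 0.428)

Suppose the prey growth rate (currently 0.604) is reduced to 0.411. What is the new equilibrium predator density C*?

C* ≈ 30.2

At the interior fixed point, setting dR/dt = 0 with R > 0 fixes C* = (prey growth rate)/(RC coefficient) — independent of the other coefficients.
With the change, C* = 0.411/0.0136 = 30.2; it falls from 44.4.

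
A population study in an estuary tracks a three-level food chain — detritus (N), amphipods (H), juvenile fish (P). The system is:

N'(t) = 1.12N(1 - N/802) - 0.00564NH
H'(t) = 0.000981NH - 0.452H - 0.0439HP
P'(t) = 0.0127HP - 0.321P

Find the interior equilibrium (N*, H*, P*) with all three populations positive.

N* ≈ 700, H* ≈ 25.3, P* ≈ 5.34

From dP/dt = 0: 0.0127H* = 0.321, so H* = 25.3.
From dN/dt = 0: 1.12(1 - N*/802) = 0.00564·25.3, giving N* = 802·(1 - 0.127) = 700.
From dH/dt = 0: 0.000981·700 - 0.452 = 0.0439P*, so P* = 0.235/0.0439 = 5.34.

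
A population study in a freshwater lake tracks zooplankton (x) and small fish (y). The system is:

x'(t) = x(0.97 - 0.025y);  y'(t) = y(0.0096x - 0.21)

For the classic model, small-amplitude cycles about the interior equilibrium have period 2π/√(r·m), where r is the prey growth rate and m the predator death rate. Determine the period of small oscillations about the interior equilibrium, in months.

T ≈ 13.9 months

Here r = 0.97 and m = 0.21, so r·m = 0.204.
ω = √0.204 = 0.451 per month, hence T = 2π/ω ≈ 13.9 months.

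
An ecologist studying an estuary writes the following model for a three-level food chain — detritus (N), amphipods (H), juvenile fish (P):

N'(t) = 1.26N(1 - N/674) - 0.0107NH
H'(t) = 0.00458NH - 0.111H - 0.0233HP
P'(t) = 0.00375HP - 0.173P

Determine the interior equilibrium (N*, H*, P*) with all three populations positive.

N* ≈ 410, H* ≈ 46.1, P* ≈ 75.8

From dP/dt = 0: 0.00375H* = 0.173, so H* = 46.1.
From dN/dt = 0: 1.26(1 - N*/674) = 0.0107·46.1, giving N* = 674·(1 - 0.392) = 410.
From dH/dt = 0: 0.00458·410 - 0.111 = 0.0233P*, so P* = 1.77/0.0233 = 75.8.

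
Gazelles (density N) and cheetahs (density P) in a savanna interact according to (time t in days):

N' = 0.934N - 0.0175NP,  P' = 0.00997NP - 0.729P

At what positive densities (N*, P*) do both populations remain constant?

Set dP/dt = 0 with P > 0: 0.00997N - 0.729 = 0, so N* = 0.729/0.00997 = 73.1.
Set dN/dt = 0 with N > 0: 0.934 - 0.0175P = 0, so P* = 0.934/0.0175 = 53.4.

N* ≈ 73.1, P* ≈ 53.4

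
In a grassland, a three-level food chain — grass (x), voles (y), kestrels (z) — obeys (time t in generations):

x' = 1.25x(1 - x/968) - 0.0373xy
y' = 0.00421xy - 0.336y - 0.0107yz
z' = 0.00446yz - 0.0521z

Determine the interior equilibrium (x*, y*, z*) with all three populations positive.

From dz/dt = 0: 0.00446y* = 0.0521, so y* = 11.7.
From dx/dt = 0: 1.25(1 - x*/968) = 0.0373·11.7, giving x* = 968·(1 - 0.349) = 631.
From dy/dt = 0: 0.00421·631 - 0.336 = 0.0107z*, so z* = 2.32/0.0107 = 217.

x* ≈ 631, y* ≈ 11.7, z* ≈ 217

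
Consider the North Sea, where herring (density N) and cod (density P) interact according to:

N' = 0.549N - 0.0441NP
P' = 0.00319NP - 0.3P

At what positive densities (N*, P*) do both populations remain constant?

N* ≈ 94, P* ≈ 12.4

Set dP/dt = 0 with P > 0: 0.00319N - 0.3 = 0, so N* = 0.3/0.00319 = 94.
Set dN/dt = 0 with N > 0: 0.549 - 0.0441P = 0, so P* = 0.549/0.0441 = 12.4.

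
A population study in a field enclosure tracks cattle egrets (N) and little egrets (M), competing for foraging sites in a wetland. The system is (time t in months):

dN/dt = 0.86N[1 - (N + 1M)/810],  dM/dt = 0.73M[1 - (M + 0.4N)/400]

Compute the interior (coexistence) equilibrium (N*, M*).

N* ≈ 683, M* ≈ 127

Setting both brackets to zero gives the nullclines N + 1M = 810 and 0.4N + M = 400.
Substituting M = 400 - 0.4N into the first: N(1 - 1·0.4) = 810 - 1·400.
So N* = 410/0.6 = 683, and then M* = 400 - 0.4·683 = 127.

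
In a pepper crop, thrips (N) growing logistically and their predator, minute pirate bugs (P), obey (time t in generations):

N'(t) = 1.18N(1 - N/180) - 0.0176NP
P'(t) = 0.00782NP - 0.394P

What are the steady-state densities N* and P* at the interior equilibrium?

N* ≈ 50.4, P* ≈ 48.3

From dP/dt = 0 with P > 0: 0.00782N* = 0.394, so N* = 50.4.
Substitute into dN/dt = 0: 1.18(1 - 50.4/180) = 0.0176P*.
The bracket is 0.72, giving P* = 0.85/0.0176 = 48.3.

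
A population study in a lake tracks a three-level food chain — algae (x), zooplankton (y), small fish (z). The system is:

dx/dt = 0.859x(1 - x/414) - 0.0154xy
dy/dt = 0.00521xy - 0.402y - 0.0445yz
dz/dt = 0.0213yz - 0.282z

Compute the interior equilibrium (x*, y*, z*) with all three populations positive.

x* ≈ 316, y* ≈ 13.2, z* ≈ 27.9

From dz/dt = 0: 0.0213y* = 0.282, so y* = 13.2.
From dx/dt = 0: 0.859(1 - x*/414) = 0.0154·13.2, giving x* = 414·(1 - 0.237) = 316.
From dy/dt = 0: 0.00521·316 - 0.402 = 0.0445z*, so z* = 1.24/0.0445 = 27.9.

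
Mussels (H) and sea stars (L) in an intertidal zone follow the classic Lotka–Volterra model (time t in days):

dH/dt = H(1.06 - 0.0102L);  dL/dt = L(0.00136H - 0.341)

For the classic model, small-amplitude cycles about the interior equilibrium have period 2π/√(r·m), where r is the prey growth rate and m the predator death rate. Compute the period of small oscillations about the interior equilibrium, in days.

Here r = 1.06 and m = 0.341, so r·m = 0.361.
ω = √0.361 = 0.601 per day, hence T = 2π/ω ≈ 10.5 days.

T ≈ 10.5 days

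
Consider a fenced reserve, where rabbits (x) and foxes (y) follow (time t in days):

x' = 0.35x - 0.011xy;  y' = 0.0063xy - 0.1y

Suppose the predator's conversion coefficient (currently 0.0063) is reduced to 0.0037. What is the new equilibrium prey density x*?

At the interior fixed point, setting dy/dt = 0 with y > 0 fixes x* = (predator death rate)/(xy coefficient) — independent of the other coefficients.
With the change, x* = 0.1/0.0037 = 27; it rises from 15.9.

x* ≈ 27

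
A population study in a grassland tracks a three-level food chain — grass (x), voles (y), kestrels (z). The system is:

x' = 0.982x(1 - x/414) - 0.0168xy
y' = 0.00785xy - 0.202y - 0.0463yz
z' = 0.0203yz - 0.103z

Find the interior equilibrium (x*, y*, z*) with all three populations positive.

From dz/dt = 0: 0.0203y* = 0.103, so y* = 5.07.
From dx/dt = 0: 0.982(1 - x*/414) = 0.0168·5.07, giving x* = 414·(1 - 0.0868) = 378.
From dy/dt = 0: 0.00785·378 - 0.202 = 0.0463z*, so z* = 2.77/0.0463 = 59.7.

x* ≈ 378, y* ≈ 5.07, z* ≈ 59.7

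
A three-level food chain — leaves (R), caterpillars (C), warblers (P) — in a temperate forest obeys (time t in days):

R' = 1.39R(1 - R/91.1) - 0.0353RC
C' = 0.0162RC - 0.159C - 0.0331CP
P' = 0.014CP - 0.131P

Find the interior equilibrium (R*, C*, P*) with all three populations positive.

R* ≈ 69.5, C* ≈ 9.36, P* ≈ 29.2

From dP/dt = 0: 0.014C* = 0.131, so C* = 9.36.
From dR/dt = 0: 1.39(1 - R*/91.1) = 0.0353·9.36, giving R* = 91.1·(1 - 0.238) = 69.5.
From dC/dt = 0: 0.0162·69.5 - 0.159 = 0.0331P*, so P* = 0.966/0.0331 = 29.2.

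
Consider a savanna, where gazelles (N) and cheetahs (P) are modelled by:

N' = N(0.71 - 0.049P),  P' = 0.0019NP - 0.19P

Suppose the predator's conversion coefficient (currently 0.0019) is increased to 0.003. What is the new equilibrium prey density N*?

At the interior fixed point, setting dP/dt = 0 with P > 0 fixes N* = (predator death rate)/(NP coefficient) — independent of the other coefficients.
With the change, N* = 0.19/0.003 = 63.3; it falls from 100.

N* ≈ 63.3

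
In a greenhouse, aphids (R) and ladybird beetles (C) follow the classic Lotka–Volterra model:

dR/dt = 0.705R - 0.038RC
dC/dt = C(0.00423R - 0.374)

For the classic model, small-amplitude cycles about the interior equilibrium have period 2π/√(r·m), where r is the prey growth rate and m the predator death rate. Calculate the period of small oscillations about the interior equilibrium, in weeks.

T ≈ 12.2 weeks

Here r = 0.705 and m = 0.374, so r·m = 0.264.
ω = √0.264 = 0.513 per week, hence T = 2π/ω ≈ 12.2 weeks.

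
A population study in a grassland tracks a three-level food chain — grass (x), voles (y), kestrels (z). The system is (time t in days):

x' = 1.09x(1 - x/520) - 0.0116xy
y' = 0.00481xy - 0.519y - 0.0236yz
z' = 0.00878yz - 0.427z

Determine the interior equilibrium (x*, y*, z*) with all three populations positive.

From dz/dt = 0: 0.00878y* = 0.427, so y* = 48.6.
From dx/dt = 0: 1.09(1 - x*/520) = 0.0116·48.6, giving x* = 520·(1 - 0.518) = 251.
From dy/dt = 0: 0.00481·251 - 0.519 = 0.0236z*, so z* = 0.688/0.0236 = 29.1.

x* ≈ 251, y* ≈ 48.6, z* ≈ 29.1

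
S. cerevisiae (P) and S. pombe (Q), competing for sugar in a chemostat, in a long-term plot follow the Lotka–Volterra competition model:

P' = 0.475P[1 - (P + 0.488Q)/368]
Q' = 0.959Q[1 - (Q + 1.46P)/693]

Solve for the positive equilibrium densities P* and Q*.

P* ≈ 104, Q* ≈ 542

Setting both brackets to zero gives the nullclines P + 0.488Q = 368 and 1.46P + Q = 693.
Substituting Q = 693 - 1.46P into the first: P(1 - 0.488·1.46) = 368 - 0.488·693.
So P* = 29.8/0.288 = 104, and then Q* = 693 - 1.46·104 = 542.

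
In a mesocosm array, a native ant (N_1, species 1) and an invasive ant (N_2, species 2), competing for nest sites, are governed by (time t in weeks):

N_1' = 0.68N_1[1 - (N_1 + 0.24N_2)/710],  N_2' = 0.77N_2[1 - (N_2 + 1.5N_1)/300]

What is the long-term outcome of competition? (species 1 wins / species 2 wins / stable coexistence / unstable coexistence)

species 1 excludes species 2

Compare the nullcline intercepts: K1/α12 = 710/0.24 = 2960 > K2 = 300; K2/α21 = 300/1.5 = 200 < K1 = 710.
Since the inequalities point opposite ways, species 1 can invade but species 2 cannot.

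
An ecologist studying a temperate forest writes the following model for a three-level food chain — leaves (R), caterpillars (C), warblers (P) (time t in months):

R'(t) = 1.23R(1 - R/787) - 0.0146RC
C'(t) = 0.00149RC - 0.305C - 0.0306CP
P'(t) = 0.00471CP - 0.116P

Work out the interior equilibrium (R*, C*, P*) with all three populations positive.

From dP/dt = 0: 0.00471C* = 0.116, so C* = 24.6.
From dR/dt = 0: 1.23(1 - R*/787) = 0.0146·24.6, giving R* = 787·(1 - 0.292) = 557.
From dC/dt = 0: 0.00149·557 - 0.305 = 0.0306P*, so P* = 0.525/0.0306 = 17.2.

R* ≈ 557, C* ≈ 24.6, P* ≈ 17.2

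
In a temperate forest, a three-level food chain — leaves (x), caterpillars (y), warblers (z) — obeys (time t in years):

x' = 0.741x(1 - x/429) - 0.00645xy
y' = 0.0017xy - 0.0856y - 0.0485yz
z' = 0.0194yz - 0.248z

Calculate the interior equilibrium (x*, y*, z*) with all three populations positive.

x* ≈ 381, y* ≈ 12.8, z* ≈ 11.6

From dz/dt = 0: 0.0194y* = 0.248, so y* = 12.8.
From dx/dt = 0: 0.741(1 - x*/429) = 0.00645·12.8, giving x* = 429·(1 - 0.111) = 381.
From dy/dt = 0: 0.0017·381 - 0.0856 = 0.0485z*, so z* = 0.563/0.0485 = 11.6.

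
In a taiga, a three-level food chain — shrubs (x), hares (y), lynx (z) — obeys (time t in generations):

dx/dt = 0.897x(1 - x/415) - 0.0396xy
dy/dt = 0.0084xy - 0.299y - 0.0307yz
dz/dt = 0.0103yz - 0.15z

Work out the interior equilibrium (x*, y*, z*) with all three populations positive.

x* ≈ 148, y* ≈ 14.6, z* ≈ 30.8

From dz/dt = 0: 0.0103y* = 0.15, so y* = 14.6.
From dx/dt = 0: 0.897(1 - x*/415) = 0.0396·14.6, giving x* = 415·(1 - 0.643) = 148.
From dy/dt = 0: 0.0084·148 - 0.299 = 0.0307z*, so z* = 0.946/0.0307 = 30.8.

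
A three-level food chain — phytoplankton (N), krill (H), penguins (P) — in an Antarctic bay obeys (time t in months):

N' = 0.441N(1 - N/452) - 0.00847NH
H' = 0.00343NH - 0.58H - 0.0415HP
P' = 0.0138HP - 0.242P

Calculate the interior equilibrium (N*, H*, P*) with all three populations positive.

N* ≈ 300, H* ≈ 17.5, P* ≈ 10.8

From dP/dt = 0: 0.0138H* = 0.242, so H* = 17.5.
From dN/dt = 0: 0.441(1 - N*/452) = 0.00847·17.5, giving N* = 452·(1 - 0.337) = 300.
From dH/dt = 0: 0.00343·300 - 0.58 = 0.0415P*, so P* = 0.448/0.0415 = 10.8.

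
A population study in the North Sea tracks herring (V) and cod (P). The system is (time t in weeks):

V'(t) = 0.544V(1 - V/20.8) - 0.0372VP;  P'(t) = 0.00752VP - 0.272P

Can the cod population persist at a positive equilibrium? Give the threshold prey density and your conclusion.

The predator equation gives dP/dt > 0 only when V > 0.272/0.00752 = 36.2.
Without the predator, V → K = 20.8. Since 20.8 < 36.2, the predator cannot invade.

Threshold V = 36.2; K < 36.2, so no, the predator goes extinct.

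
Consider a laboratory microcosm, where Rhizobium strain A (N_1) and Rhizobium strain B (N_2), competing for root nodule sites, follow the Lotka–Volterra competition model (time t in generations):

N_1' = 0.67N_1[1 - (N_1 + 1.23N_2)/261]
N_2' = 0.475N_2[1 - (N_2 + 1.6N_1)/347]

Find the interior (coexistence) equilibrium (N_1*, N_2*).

Setting both brackets to zero gives the nullclines N_1 + 1.23N_2 = 261 and 1.6N_1 + N_2 = 347.
Substituting N_2 = 347 - 1.6N_1 into the first: N_1(1 - 1.23·1.6) = 261 - 1.23·347.
So N_1* = -166/-0.968 = 171, and then N_2* = 347 - 1.6·171 = 72.9.

N_1* ≈ 171, N_2* ≈ 72.9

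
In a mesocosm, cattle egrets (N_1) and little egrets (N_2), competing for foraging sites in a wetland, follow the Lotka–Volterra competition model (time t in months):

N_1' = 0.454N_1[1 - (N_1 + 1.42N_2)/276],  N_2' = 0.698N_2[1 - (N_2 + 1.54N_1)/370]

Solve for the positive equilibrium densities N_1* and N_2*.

Setting both brackets to zero gives the nullclines N_1 + 1.42N_2 = 276 and 1.54N_1 + N_2 = 370.
Substituting N_2 = 370 - 1.54N_1 into the first: N_1(1 - 1.42·1.54) = 276 - 1.42·370.
So N_1* = -249/-1.19 = 210, and then N_2* = 370 - 1.54·210 = 46.4.

N_1* ≈ 210, N_2* ≈ 46.4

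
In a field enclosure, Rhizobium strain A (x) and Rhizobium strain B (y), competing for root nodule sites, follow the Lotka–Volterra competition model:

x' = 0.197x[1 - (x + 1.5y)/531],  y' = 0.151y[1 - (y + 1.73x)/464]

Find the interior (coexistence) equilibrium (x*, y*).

Setting both brackets to zero gives the nullclines x + 1.5y = 531 and 1.73x + y = 464.
Substituting y = 464 - 1.73x into the first: x(1 - 1.5·1.73) = 531 - 1.5·464.
So x* = -165/-1.59 = 103, and then y* = 464 - 1.73·103 = 285.

x* ≈ 103, y* ≈ 285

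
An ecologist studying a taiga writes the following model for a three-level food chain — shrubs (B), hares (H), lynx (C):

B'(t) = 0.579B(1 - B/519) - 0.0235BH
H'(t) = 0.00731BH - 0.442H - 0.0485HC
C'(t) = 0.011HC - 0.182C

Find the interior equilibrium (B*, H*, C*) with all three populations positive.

From dC/dt = 0: 0.011H* = 0.182, so H* = 16.5.
From dB/dt = 0: 0.579(1 - B*/519) = 0.0235·16.5, giving B* = 519·(1 - 0.672) = 170.
From dH/dt = 0: 0.00731·170 - 0.442 = 0.0485C*, so C* = 0.804/0.0485 = 16.6.

B* ≈ 170, H* ≈ 16.5, C* ≈ 16.6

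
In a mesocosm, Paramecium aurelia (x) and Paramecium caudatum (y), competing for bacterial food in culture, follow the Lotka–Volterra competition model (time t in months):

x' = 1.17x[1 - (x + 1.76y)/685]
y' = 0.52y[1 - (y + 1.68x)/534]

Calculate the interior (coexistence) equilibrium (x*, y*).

x* ≈ 130, y* ≈ 315

Setting both brackets to zero gives the nullclines x + 1.76y = 685 and 1.68x + y = 534.
Substituting y = 534 - 1.68x into the first: x(1 - 1.76·1.68) = 685 - 1.76·534.
So x* = -255/-1.96 = 130, and then y* = 534 - 1.68·130 = 315.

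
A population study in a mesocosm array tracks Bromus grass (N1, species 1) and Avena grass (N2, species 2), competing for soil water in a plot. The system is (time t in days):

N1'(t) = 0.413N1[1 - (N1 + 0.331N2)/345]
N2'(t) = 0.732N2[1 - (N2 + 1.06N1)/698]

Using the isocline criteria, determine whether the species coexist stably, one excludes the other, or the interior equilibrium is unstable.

Compare the nullcline intercepts: K1/α12 = 345/0.331 = 1040 > K2 = 698; K2/α21 = 698/1.06 = 658 > K1 = 345.
Since both inequalities hold, each species can invade when rare, so the interior equilibrium is stable.

stable coexistence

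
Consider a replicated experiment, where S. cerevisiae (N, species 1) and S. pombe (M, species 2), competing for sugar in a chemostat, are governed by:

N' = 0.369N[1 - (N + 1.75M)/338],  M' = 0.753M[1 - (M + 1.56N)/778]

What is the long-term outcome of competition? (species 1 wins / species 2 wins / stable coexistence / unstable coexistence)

species 2 excludes species 1

Compare the nullcline intercepts: K1/α12 = 338/1.75 = 193 < K2 = 778; K2/α21 = 778/1.56 = 499 > K1 = 338.
Since the inequalities point opposite ways, species 2 can invade but species 1 cannot.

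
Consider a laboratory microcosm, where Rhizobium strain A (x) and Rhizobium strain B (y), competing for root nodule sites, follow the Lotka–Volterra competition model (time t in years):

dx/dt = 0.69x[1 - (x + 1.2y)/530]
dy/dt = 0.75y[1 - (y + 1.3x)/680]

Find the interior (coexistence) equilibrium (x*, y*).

Setting both brackets to zero gives the nullclines x + 1.2y = 530 and 1.3x + y = 680.
Substituting y = 680 - 1.3x into the first: x(1 - 1.2·1.3) = 530 - 1.2·680.
So x* = -286/-0.56 = 511, and then y* = 680 - 1.3·511 = 16.1.

x* ≈ 511, y* ≈ 16.1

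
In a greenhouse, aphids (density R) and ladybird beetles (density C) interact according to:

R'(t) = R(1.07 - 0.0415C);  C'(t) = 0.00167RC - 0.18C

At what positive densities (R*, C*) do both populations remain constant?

Set dC/dt = 0 with C > 0: 0.00167R - 0.18 = 0, so R* = 0.18/0.00167 = 108.
Set dR/dt = 0 with R > 0: 1.07 - 0.0415C = 0, so C* = 1.07/0.0415 = 25.8.

R* ≈ 108, C* ≈ 25.8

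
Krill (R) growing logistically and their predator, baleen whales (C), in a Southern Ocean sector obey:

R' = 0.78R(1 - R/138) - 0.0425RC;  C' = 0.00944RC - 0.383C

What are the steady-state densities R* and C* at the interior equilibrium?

From dC/dt = 0 with C > 0: 0.00944R* = 0.383, so R* = 40.6.
Substitute into dR/dt = 0: 0.78(1 - 40.6/138) = 0.0425C*.
The bracket is 0.706, giving C* = 0.551/0.0425 = 13.

R* ≈ 40.6, C* ≈ 13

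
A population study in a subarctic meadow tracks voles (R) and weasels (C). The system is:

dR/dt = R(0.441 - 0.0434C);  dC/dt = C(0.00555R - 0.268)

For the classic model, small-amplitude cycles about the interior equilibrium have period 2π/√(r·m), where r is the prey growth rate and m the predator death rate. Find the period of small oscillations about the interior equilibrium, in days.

T ≈ 18.3 days

Here r = 0.441 and m = 0.268, so r·m = 0.118.
ω = √0.118 = 0.344 per day, hence T = 2π/ω ≈ 18.3 days.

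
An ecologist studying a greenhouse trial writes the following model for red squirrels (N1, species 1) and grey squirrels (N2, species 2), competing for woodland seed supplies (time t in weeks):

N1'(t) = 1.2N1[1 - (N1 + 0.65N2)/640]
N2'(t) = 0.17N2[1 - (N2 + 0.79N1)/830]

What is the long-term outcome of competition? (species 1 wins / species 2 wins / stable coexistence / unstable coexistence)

stable coexistence

Compare the nullcline intercepts: K1/α12 = 640/0.65 = 985 > K2 = 830; K2/α21 = 830/0.79 = 1050 > K1 = 640.
Since both inequalities hold, each species can invade when rare, so the interior equilibrium is stable.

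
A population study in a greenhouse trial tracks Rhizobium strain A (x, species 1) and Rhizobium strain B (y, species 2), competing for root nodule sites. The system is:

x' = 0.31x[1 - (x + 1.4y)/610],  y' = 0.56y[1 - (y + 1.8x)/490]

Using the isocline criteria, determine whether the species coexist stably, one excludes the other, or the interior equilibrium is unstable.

Compare the nullcline intercepts: K1/α12 = 610/1.4 = 436 < K2 = 490; K2/α21 = 490/1.8 = 272 < K1 = 610.
Since both are reversed, neither can invade when rare; the interior point is a saddle.

unstable coexistence (outcome depends on initial conditions)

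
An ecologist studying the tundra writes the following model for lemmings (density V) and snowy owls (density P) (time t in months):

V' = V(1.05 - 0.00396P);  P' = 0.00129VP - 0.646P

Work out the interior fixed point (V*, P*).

Set dP/dt = 0 with P > 0: 0.00129V - 0.646 = 0, so V* = 0.646/0.00129 = 501.
Set dV/dt = 0 with V > 0: 1.05 - 0.00396P = 0, so P* = 1.05/0.00396 = 265.

V* ≈ 501, P* ≈ 265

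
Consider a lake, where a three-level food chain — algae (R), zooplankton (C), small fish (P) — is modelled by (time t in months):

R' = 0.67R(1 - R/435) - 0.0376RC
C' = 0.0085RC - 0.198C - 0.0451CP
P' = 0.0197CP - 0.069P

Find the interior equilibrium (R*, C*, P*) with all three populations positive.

From dP/dt = 0: 0.0197C* = 0.069, so C* = 3.5.
From dR/dt = 0: 0.67(1 - R*/435) = 0.0376·3.5, giving R* = 435·(1 - 0.197) = 349.
From dC/dt = 0: 0.0085·349 - 0.198 = 0.0451P*, so P* = 2.77/0.0451 = 61.5.

R* ≈ 349, C* ≈ 3.5, P* ≈ 61.5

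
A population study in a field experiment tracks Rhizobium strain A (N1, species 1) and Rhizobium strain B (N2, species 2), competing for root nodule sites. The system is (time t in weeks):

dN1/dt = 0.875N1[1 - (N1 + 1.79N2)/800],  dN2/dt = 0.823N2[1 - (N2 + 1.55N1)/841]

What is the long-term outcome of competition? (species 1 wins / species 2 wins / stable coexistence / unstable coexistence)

unstable coexistence (outcome depends on initial conditions)

Compare the nullcline intercepts: K1/α12 = 800/1.79 = 447 < K2 = 841; K2/α21 = 841/1.55 = 543 < K1 = 800.
Since both are reversed, neither can invade when rare; the interior point is a saddle.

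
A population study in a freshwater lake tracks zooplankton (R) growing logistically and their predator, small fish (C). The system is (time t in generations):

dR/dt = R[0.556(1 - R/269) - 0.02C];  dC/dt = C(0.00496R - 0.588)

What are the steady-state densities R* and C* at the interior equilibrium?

R* ≈ 119, C* ≈ 15.5

From dC/dt = 0 with C > 0: 0.00496R* = 0.588, so R* = 119.
Substitute into dR/dt = 0: 0.556(1 - 119/269) = 0.02C*.
The bracket is 0.559, giving C* = 0.311/0.02 = 15.5.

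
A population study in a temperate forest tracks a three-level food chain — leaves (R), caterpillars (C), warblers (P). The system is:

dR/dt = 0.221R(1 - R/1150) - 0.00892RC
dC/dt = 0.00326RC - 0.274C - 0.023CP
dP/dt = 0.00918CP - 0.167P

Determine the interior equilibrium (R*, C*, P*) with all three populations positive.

R* ≈ 306, C* ≈ 18.2, P* ≈ 31.4

From dP/dt = 0: 0.00918C* = 0.167, so C* = 18.2.
From dR/dt = 0: 0.221(1 - R*/1150) = 0.00892·18.2, giving R* = 1150·(1 - 0.734) = 306.
From dC/dt = 0: 0.00326·306 - 0.274 = 0.023P*, so P* = 0.722/0.023 = 31.4.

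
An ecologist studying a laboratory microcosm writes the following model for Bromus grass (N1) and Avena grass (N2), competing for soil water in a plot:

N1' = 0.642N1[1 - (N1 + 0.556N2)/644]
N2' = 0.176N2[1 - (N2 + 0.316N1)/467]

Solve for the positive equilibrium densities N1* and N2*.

N1* ≈ 466, N2* ≈ 320

Setting both brackets to zero gives the nullclines N1 + 0.556N2 = 644 and 0.316N1 + N2 = 467.
Substituting N2 = 467 - 0.316N1 into the first: N1(1 - 0.556·0.316) = 644 - 0.556·467.
So N1* = 384/0.824 = 466, and then N2* = 467 - 0.316·466 = 320.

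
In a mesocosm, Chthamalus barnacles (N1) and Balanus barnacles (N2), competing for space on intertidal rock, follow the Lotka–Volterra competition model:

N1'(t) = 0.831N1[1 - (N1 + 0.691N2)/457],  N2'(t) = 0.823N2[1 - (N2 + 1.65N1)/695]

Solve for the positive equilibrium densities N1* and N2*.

N1* ≈ 166, N2* ≈ 421

Setting both brackets to zero gives the nullclines N1 + 0.691N2 = 457 and 1.65N1 + N2 = 695.
Substituting N2 = 695 - 1.65N1 into the first: N1(1 - 0.691·1.65) = 457 - 0.691·695.
So N1* = -23.2/-0.14 = 166, and then N2* = 695 - 1.65·166 = 421.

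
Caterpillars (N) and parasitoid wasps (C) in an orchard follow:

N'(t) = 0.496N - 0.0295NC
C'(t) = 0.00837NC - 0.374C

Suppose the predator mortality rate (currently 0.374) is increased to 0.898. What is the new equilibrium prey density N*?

At the interior fixed point, setting dC/dt = 0 with C > 0 fixes N* = (predator death rate)/(NC coefficient) — independent of the other coefficients.
With the change, N* = 0.898/0.00837 = 107; it rises from 44.7.

N* ≈ 107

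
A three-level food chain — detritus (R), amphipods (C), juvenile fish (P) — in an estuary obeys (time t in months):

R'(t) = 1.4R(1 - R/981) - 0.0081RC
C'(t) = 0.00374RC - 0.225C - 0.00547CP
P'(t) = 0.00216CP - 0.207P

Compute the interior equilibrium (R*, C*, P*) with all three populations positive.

R* ≈ 437, C* ≈ 95.8, P* ≈ 258

From dP/dt = 0: 0.00216C* = 0.207, so C* = 95.8.
From dR/dt = 0: 1.4(1 - R*/981) = 0.0081·95.8, giving R* = 981·(1 - 0.554) = 437.
From dC/dt = 0: 0.00374·437 - 0.225 = 0.00547P*, so P* = 1.41/0.00547 = 258.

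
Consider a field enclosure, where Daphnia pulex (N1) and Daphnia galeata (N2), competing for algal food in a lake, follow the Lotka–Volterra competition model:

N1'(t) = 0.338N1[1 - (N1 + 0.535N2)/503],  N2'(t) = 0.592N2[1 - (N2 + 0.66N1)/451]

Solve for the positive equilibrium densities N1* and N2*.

Setting both brackets to zero gives the nullclines N1 + 0.535N2 = 503 and 0.66N1 + N2 = 451.
Substituting N2 = 451 - 0.66N1 into the first: N1(1 - 0.535·0.66) = 503 - 0.535·451.
So N1* = 262/0.647 = 405, and then N2* = 451 - 0.66·405 = 184.

N1* ≈ 405, N2* ≈ 184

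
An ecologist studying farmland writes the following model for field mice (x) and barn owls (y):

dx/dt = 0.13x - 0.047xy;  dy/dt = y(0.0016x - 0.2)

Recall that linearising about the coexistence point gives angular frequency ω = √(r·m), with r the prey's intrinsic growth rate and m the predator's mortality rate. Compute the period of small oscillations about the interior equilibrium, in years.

T ≈ 39 years

Here r = 0.13 and m = 0.2, so r·m = 0.026.
ω = √0.026 = 0.161 per year, hence T = 2π/ω ≈ 39 years.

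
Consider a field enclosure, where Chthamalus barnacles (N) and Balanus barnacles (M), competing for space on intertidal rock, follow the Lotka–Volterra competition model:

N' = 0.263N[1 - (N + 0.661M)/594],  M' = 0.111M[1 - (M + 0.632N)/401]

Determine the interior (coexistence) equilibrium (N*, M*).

N* ≈ 565, M* ≈ 44

Setting both brackets to zero gives the nullclines N + 0.661M = 594 and 0.632N + M = 401.
Substituting M = 401 - 0.632N into the first: N(1 - 0.661·0.632) = 594 - 0.661·401.
So N* = 329/0.582 = 565, and then M* = 401 - 0.632·565 = 44.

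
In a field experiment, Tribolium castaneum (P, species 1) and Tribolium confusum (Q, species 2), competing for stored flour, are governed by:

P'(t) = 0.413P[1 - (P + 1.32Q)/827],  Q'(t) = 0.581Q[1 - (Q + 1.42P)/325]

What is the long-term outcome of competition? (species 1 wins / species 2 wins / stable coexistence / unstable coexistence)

Compare the nullcline intercepts: K1/α12 = 827/1.32 = 627 > K2 = 325; K2/α21 = 325/1.42 = 229 < K1 = 827.
Since the inequalities point opposite ways, species 1 can invade but species 2 cannot.

species 1 excludes species 2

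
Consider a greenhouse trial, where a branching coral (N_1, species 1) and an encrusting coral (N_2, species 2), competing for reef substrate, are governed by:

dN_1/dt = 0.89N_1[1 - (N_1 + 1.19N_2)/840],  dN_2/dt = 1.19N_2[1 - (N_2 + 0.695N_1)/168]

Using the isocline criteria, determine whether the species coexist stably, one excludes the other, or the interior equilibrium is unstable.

Compare the nullcline intercepts: K1/α12 = 840/1.19 = 706 > K2 = 168; K2/α21 = 168/0.695 = 242 < K1 = 840.
Since the inequalities point opposite ways, species 1 can invade but species 2 cannot.

species 1 excludes species 2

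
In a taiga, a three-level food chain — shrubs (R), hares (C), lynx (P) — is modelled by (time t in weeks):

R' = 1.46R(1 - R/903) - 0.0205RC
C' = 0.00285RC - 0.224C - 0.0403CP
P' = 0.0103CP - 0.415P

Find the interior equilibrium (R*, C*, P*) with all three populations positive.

From dP/dt = 0: 0.0103C* = 0.415, so C* = 40.3.
From dR/dt = 0: 1.46(1 - R*/903) = 0.0205·40.3, giving R* = 903·(1 - 0.566) = 392.
From dC/dt = 0: 0.00285·392 - 0.224 = 0.0403P*, so P* = 0.894/0.0403 = 22.2.

R* ≈ 392, C* ≈ 40.3, P* ≈ 22.2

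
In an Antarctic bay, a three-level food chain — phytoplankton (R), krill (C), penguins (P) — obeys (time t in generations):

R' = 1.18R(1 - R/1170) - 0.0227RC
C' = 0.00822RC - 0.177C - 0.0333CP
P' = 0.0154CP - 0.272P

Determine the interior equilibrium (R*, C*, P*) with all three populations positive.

R* ≈ 772, C* ≈ 17.7, P* ≈ 185

From dP/dt = 0: 0.0154C* = 0.272, so C* = 17.7.
From dR/dt = 0: 1.18(1 - R*/1170) = 0.0227·17.7, giving R* = 1170·(1 - 0.34) = 772.
From dC/dt = 0: 0.00822·772 - 0.177 = 0.0333P*, so P* = 6.17/0.0333 = 185.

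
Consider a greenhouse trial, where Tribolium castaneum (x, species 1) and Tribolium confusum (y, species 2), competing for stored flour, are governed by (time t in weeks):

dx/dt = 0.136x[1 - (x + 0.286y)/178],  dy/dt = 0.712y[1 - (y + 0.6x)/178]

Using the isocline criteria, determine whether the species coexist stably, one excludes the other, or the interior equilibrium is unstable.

stable coexistence

Compare the nullcline intercepts: K1/α12 = 178/0.286 = 622 > K2 = 178; K2/α21 = 178/0.6 = 297 > K1 = 178.
Since both inequalities hold, each species can invade when rare, so the interior equilibrium is stable.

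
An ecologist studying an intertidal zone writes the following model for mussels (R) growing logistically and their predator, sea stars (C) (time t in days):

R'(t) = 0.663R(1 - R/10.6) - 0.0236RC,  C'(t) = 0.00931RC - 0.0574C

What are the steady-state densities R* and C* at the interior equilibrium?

From dC/dt = 0 with C > 0: 0.00931R* = 0.0574, so R* = 6.17.
Substitute into dR/dt = 0: 0.663(1 - 6.17/10.6) = 0.0236C*.
The bracket is 0.418, giving C* = 0.277/0.0236 = 11.8.

R* ≈ 6.17, C* ≈ 11.8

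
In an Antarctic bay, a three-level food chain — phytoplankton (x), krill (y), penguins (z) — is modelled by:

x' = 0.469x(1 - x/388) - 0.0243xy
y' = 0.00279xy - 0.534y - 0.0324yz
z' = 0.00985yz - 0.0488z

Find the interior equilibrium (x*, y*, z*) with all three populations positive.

x* ≈ 288, y* ≈ 4.95, z* ≈ 8.35

From dz/dt = 0: 0.00985y* = 0.0488, so y* = 4.95.
From dx/dt = 0: 0.469(1 - x*/388) = 0.0243·4.95, giving x* = 388·(1 - 0.257) = 288.
From dy/dt = 0: 0.00279·288 - 0.534 = 0.0324z*, so z* = 0.271/0.0324 = 8.35.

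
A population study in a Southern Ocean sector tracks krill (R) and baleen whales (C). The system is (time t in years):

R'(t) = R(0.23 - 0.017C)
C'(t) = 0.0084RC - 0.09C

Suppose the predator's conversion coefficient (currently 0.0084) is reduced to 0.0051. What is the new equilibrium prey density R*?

R* ≈ 17.6

At the interior fixed point, setting dC/dt = 0 with C > 0 fixes R* = (predator death rate)/(RC coefficient) — independent of the other coefficients.
With the change, R* = 0.09/0.0051 = 17.6; it rises from 10.7.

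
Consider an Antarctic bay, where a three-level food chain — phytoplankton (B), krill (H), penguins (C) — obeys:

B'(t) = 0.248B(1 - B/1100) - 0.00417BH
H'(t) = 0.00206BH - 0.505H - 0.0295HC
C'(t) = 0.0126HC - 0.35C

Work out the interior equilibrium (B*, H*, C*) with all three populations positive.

From dC/dt = 0: 0.0126H* = 0.35, so H* = 27.8.
From dB/dt = 0: 0.248(1 - B*/1100) = 0.00417·27.8, giving B* = 1100·(1 - 0.467) = 586.
From dH/dt = 0: 0.00206·586 - 0.505 = 0.0295C*, so C* = 0.703/0.0295 = 23.8.

B* ≈ 586, H* ≈ 27.8, C* ≈ 23.8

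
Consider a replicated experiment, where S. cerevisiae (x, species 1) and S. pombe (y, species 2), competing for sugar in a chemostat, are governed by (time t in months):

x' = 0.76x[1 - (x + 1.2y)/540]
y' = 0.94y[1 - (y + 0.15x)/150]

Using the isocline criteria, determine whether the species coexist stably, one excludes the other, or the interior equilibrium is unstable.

stable coexistence

Compare the nullcline intercepts: K1/α12 = 540/1.2 = 450 > K2 = 150; K2/α21 = 150/0.15 = 1000 > K1 = 540.
Since both inequalities hold, each species can invade when rare, so the interior equilibrium is stable.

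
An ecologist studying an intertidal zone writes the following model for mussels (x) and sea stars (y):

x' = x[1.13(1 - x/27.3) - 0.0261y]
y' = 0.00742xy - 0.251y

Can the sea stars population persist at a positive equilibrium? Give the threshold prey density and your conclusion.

The predator equation gives dy/dt > 0 only when x > 0.251/0.00742 = 33.8.
Without the predator, x → K = 27.3. Since 27.3 < 33.8, the predator cannot invade.

Threshold x = 33.8; K < 33.8, so no, the predator goes extinct.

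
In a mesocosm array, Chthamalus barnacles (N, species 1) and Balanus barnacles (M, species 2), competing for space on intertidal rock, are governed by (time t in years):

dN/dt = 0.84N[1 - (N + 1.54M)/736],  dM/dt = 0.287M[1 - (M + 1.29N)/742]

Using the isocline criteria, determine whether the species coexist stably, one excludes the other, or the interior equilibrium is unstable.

unstable coexistence (outcome depends on initial conditions)

Compare the nullcline intercepts: K1/α12 = 736/1.54 = 478 < K2 = 742; K2/α21 = 742/1.29 = 575 < K1 = 736.
Since both are reversed, neither can invade when rare; the interior point is a saddle.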